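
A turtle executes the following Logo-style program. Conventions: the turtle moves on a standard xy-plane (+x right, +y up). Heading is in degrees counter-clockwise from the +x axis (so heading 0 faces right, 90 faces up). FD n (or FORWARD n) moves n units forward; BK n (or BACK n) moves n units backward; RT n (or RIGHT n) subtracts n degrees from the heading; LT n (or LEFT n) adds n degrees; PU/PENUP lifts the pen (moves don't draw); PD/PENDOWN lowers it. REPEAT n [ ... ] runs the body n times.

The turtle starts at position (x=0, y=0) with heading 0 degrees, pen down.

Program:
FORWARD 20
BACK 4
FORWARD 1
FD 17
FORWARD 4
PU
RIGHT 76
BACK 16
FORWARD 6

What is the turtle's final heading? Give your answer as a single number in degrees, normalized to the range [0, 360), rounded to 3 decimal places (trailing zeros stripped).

Executing turtle program step by step:
Start: pos=(0,0), heading=0, pen down
FD 20: (0,0) -> (20,0) [heading=0, draw]
BK 4: (20,0) -> (16,0) [heading=0, draw]
FD 1: (16,0) -> (17,0) [heading=0, draw]
FD 17: (17,0) -> (34,0) [heading=0, draw]
FD 4: (34,0) -> (38,0) [heading=0, draw]
PU: pen up
RT 76: heading 0 -> 284
BK 16: (38,0) -> (34.129,15.525) [heading=284, move]
FD 6: (34.129,15.525) -> (35.581,9.703) [heading=284, move]
Final: pos=(35.581,9.703), heading=284, 5 segment(s) drawn

Answer: 284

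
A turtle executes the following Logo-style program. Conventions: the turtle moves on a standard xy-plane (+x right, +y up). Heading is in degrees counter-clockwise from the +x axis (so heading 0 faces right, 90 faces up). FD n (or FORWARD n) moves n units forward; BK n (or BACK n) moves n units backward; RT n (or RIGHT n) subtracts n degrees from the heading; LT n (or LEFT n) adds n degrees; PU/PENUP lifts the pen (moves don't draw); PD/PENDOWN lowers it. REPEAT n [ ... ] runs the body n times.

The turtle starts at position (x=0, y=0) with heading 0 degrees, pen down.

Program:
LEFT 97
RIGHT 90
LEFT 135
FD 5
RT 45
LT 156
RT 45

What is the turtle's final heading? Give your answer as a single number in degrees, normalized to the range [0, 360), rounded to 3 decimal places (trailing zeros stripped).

Executing turtle program step by step:
Start: pos=(0,0), heading=0, pen down
LT 97: heading 0 -> 97
RT 90: heading 97 -> 7
LT 135: heading 7 -> 142
FD 5: (0,0) -> (-3.94,3.078) [heading=142, draw]
RT 45: heading 142 -> 97
LT 156: heading 97 -> 253
RT 45: heading 253 -> 208
Final: pos=(-3.94,3.078), heading=208, 1 segment(s) drawn

Answer: 208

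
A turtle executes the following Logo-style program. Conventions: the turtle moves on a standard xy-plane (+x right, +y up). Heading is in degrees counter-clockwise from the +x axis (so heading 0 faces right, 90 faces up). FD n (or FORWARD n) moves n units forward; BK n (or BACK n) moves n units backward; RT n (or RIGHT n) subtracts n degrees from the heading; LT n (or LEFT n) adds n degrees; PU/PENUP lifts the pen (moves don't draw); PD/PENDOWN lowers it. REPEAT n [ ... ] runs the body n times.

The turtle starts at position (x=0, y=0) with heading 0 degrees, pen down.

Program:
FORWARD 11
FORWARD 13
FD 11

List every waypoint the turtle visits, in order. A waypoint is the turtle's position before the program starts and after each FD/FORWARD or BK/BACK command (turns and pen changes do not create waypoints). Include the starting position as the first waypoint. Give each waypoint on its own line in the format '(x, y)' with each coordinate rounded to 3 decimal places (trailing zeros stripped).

Executing turtle program step by step:
Start: pos=(0,0), heading=0, pen down
FD 11: (0,0) -> (11,0) [heading=0, draw]
FD 13: (11,0) -> (24,0) [heading=0, draw]
FD 11: (24,0) -> (35,0) [heading=0, draw]
Final: pos=(35,0), heading=0, 3 segment(s) drawn
Waypoints (4 total):
(0, 0)
(11, 0)
(24, 0)
(35, 0)

Answer: (0, 0)
(11, 0)
(24, 0)
(35, 0)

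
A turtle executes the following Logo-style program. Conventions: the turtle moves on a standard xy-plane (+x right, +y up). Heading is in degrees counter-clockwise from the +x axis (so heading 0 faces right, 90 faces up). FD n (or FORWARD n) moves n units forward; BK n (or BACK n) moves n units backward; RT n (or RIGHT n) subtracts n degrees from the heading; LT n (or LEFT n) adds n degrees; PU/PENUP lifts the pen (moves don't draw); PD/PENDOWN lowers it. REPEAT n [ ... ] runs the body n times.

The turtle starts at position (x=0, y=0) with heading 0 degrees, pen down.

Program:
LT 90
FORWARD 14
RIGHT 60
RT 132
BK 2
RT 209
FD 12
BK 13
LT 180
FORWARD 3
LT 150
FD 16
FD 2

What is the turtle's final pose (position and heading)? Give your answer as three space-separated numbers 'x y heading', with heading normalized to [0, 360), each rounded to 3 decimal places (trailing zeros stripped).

Executing turtle program step by step:
Start: pos=(0,0), heading=0, pen down
LT 90: heading 0 -> 90
FD 14: (0,0) -> (0,14) [heading=90, draw]
RT 60: heading 90 -> 30
RT 132: heading 30 -> 258
BK 2: (0,14) -> (0.416,15.956) [heading=258, draw]
RT 209: heading 258 -> 49
FD 12: (0.416,15.956) -> (8.289,25.013) [heading=49, draw]
BK 13: (8.289,25.013) -> (-0.24,15.202) [heading=49, draw]
LT 180: heading 49 -> 229
FD 3: (-0.24,15.202) -> (-2.208,12.937) [heading=229, draw]
LT 150: heading 229 -> 19
FD 16: (-2.208,12.937) -> (12.92,18.147) [heading=19, draw]
FD 2: (12.92,18.147) -> (14.811,18.798) [heading=19, draw]
Final: pos=(14.811,18.798), heading=19, 7 segment(s) drawn

Answer: 14.811 18.798 19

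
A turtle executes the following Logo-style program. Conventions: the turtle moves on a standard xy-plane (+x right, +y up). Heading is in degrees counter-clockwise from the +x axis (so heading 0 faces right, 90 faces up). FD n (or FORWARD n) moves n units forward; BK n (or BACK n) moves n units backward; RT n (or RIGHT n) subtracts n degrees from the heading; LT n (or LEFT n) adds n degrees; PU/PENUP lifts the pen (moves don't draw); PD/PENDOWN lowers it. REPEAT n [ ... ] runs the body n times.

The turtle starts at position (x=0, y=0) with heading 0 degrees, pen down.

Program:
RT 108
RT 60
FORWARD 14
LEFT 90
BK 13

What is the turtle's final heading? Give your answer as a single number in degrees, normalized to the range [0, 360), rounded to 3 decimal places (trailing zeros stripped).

Answer: 282

Derivation:
Executing turtle program step by step:
Start: pos=(0,0), heading=0, pen down
RT 108: heading 0 -> 252
RT 60: heading 252 -> 192
FD 14: (0,0) -> (-13.694,-2.911) [heading=192, draw]
LT 90: heading 192 -> 282
BK 13: (-13.694,-2.911) -> (-16.397,9.805) [heading=282, draw]
Final: pos=(-16.397,9.805), heading=282, 2 segment(s) drawn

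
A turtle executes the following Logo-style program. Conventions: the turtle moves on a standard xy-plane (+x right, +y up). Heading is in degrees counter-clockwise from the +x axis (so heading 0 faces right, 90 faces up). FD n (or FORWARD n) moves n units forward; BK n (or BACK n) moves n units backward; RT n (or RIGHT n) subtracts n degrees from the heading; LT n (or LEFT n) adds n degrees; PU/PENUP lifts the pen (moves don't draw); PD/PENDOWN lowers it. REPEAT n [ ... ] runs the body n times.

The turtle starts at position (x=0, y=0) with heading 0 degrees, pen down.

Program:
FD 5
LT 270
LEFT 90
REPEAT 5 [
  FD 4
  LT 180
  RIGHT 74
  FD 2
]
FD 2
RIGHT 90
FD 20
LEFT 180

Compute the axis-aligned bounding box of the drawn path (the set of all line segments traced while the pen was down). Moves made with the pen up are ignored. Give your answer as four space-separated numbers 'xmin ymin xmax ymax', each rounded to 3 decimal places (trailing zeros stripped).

Answer: 0 -1.427 9.347 24.357

Derivation:
Executing turtle program step by step:
Start: pos=(0,0), heading=0, pen down
FD 5: (0,0) -> (5,0) [heading=0, draw]
LT 270: heading 0 -> 270
LT 90: heading 270 -> 0
REPEAT 5 [
  -- iteration 1/5 --
  FD 4: (5,0) -> (9,0) [heading=0, draw]
  LT 180: heading 0 -> 180
  RT 74: heading 180 -> 106
  FD 2: (9,0) -> (8.449,1.923) [heading=106, draw]
  -- iteration 2/5 --
  FD 4: (8.449,1.923) -> (7.346,5.768) [heading=106, draw]
  LT 180: heading 106 -> 286
  RT 74: heading 286 -> 212
  FD 2: (7.346,5.768) -> (5.65,4.708) [heading=212, draw]
  -- iteration 3/5 --
  FD 4: (5.65,4.708) -> (2.258,2.588) [heading=212, draw]
  LT 180: heading 212 -> 32
  RT 74: heading 32 -> 318
  FD 2: (2.258,2.588) -> (3.744,1.25) [heading=318, draw]
  -- iteration 4/5 --
  FD 4: (3.744,1.25) -> (6.717,-1.427) [heading=318, draw]
  LT 180: heading 318 -> 138
  RT 74: heading 138 -> 64
  FD 2: (6.717,-1.427) -> (7.593,0.371) [heading=64, draw]
  -- iteration 5/5 --
  FD 4: (7.593,0.371) -> (9.347,3.966) [heading=64, draw]
  LT 180: heading 64 -> 244
  RT 74: heading 244 -> 170
  FD 2: (9.347,3.966) -> (7.377,4.313) [heading=170, draw]
]
FD 2: (7.377,4.313) -> (5.408,4.661) [heading=170, draw]
RT 90: heading 170 -> 80
FD 20: (5.408,4.661) -> (8.881,24.357) [heading=80, draw]
LT 180: heading 80 -> 260
Final: pos=(8.881,24.357), heading=260, 13 segment(s) drawn

Segment endpoints: x in {0, 2.258, 3.744, 5, 5.408, 5.65, 6.717, 7.346, 7.377, 7.593, 8.449, 8.881, 9, 9.347}, y in {-1.427, 0, 0, 0.371, 1.25, 1.923, 2.588, 3.966, 4.313, 4.661, 4.708, 5.768, 24.357}
xmin=0, ymin=-1.427, xmax=9.347, ymax=24.357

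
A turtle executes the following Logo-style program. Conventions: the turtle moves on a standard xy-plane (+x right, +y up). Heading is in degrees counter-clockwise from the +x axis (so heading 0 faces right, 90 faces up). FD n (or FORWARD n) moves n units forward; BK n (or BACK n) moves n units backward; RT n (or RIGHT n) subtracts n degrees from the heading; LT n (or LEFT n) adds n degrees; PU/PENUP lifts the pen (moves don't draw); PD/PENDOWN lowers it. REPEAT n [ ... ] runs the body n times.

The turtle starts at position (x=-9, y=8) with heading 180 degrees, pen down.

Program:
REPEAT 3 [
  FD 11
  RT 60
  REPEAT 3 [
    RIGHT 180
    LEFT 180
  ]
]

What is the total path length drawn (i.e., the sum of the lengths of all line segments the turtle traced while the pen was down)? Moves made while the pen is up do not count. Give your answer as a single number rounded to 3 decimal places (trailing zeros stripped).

Executing turtle program step by step:
Start: pos=(-9,8), heading=180, pen down
REPEAT 3 [
  -- iteration 1/3 --
  FD 11: (-9,8) -> (-20,8) [heading=180, draw]
  RT 60: heading 180 -> 120
  REPEAT 3 [
    -- iteration 1/3 --
    RT 180: heading 120 -> 300
    LT 180: heading 300 -> 120
    -- iteration 2/3 --
    RT 180: heading 120 -> 300
    LT 180: heading 300 -> 120
    -- iteration 3/3 --
    RT 180: heading 120 -> 300
    LT 180: heading 300 -> 120
  ]
  -- iteration 2/3 --
  FD 11: (-20,8) -> (-25.5,17.526) [heading=120, draw]
  RT 60: heading 120 -> 60
  REPEAT 3 [
    -- iteration 1/3 --
    RT 180: heading 60 -> 240
    LT 180: heading 240 -> 60
    -- iteration 2/3 --
    RT 180: heading 60 -> 240
    LT 180: heading 240 -> 60
    -- iteration 3/3 --
    RT 180: heading 60 -> 240
    LT 180: heading 240 -> 60
  ]
  -- iteration 3/3 --
  FD 11: (-25.5,17.526) -> (-20,27.053) [heading=60, draw]
  RT 60: heading 60 -> 0
  REPEAT 3 [
    -- iteration 1/3 --
    RT 180: heading 0 -> 180
    LT 180: heading 180 -> 0
    -- iteration 2/3 --
    RT 180: heading 0 -> 180
    LT 180: heading 180 -> 0
    -- iteration 3/3 --
    RT 180: heading 0 -> 180
    LT 180: heading 180 -> 0
  ]
]
Final: pos=(-20,27.053), heading=0, 3 segment(s) drawn

Segment lengths:
  seg 1: (-9,8) -> (-20,8), length = 11
  seg 2: (-20,8) -> (-25.5,17.526), length = 11
  seg 3: (-25.5,17.526) -> (-20,27.053), length = 11
Total = 33

Answer: 33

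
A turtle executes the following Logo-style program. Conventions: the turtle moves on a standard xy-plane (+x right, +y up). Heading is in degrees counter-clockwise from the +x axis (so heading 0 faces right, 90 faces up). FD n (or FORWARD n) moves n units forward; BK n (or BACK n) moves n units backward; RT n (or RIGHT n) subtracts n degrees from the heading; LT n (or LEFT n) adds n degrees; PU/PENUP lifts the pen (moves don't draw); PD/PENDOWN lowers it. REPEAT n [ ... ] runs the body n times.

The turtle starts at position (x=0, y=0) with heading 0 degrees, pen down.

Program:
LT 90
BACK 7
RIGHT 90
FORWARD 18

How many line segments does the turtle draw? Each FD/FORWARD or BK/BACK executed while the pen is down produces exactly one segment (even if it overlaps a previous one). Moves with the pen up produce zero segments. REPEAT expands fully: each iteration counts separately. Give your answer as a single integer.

Answer: 2

Derivation:
Executing turtle program step by step:
Start: pos=(0,0), heading=0, pen down
LT 90: heading 0 -> 90
BK 7: (0,0) -> (0,-7) [heading=90, draw]
RT 90: heading 90 -> 0
FD 18: (0,-7) -> (18,-7) [heading=0, draw]
Final: pos=(18,-7), heading=0, 2 segment(s) drawn
Segments drawn: 2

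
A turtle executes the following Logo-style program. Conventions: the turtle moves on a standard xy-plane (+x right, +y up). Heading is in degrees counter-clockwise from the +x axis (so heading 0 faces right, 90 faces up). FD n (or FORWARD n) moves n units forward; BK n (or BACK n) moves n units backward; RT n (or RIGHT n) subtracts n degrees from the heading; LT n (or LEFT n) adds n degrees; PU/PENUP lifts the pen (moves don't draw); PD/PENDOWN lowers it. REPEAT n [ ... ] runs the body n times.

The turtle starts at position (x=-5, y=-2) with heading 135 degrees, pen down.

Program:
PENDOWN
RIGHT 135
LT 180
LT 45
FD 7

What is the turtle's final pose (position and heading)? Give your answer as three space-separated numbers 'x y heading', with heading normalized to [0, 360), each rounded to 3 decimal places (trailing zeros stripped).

Executing turtle program step by step:
Start: pos=(-5,-2), heading=135, pen down
PD: pen down
RT 135: heading 135 -> 0
LT 180: heading 0 -> 180
LT 45: heading 180 -> 225
FD 7: (-5,-2) -> (-9.95,-6.95) [heading=225, draw]
Final: pos=(-9.95,-6.95), heading=225, 1 segment(s) drawn

Answer: -9.95 -6.95 225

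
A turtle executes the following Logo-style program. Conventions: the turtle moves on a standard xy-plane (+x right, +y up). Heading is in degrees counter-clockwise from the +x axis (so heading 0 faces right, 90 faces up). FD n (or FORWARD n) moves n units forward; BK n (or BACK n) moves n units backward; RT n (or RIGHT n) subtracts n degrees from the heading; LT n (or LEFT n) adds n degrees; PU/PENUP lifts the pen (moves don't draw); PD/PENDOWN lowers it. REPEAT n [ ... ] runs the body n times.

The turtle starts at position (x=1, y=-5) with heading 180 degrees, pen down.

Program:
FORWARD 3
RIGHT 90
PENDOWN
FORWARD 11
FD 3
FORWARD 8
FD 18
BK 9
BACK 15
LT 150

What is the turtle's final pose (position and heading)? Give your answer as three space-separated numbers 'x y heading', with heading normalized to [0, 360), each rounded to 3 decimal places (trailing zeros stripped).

Executing turtle program step by step:
Start: pos=(1,-5), heading=180, pen down
FD 3: (1,-5) -> (-2,-5) [heading=180, draw]
RT 90: heading 180 -> 90
PD: pen down
FD 11: (-2,-5) -> (-2,6) [heading=90, draw]
FD 3: (-2,6) -> (-2,9) [heading=90, draw]
FD 8: (-2,9) -> (-2,17) [heading=90, draw]
FD 18: (-2,17) -> (-2,35) [heading=90, draw]
BK 9: (-2,35) -> (-2,26) [heading=90, draw]
BK 15: (-2,26) -> (-2,11) [heading=90, draw]
LT 150: heading 90 -> 240
Final: pos=(-2,11), heading=240, 7 segment(s) drawn

Answer: -2 11 240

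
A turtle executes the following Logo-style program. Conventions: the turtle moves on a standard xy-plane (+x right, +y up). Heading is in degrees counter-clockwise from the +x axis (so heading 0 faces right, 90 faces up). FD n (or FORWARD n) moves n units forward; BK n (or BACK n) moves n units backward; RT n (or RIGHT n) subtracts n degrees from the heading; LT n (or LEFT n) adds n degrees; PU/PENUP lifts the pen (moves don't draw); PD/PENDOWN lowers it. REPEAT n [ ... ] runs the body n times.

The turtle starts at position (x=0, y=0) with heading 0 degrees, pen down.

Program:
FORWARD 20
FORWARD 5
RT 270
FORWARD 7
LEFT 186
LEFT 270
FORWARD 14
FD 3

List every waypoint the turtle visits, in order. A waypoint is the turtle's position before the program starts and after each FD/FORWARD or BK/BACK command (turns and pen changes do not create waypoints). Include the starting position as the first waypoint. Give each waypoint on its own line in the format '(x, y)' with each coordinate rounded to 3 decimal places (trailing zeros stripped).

Answer: (0, 0)
(20, 0)
(25, 0)
(25, 7)
(11.077, 5.537)
(8.093, 5.223)

Derivation:
Executing turtle program step by step:
Start: pos=(0,0), heading=0, pen down
FD 20: (0,0) -> (20,0) [heading=0, draw]
FD 5: (20,0) -> (25,0) [heading=0, draw]
RT 270: heading 0 -> 90
FD 7: (25,0) -> (25,7) [heading=90, draw]
LT 186: heading 90 -> 276
LT 270: heading 276 -> 186
FD 14: (25,7) -> (11.077,5.537) [heading=186, draw]
FD 3: (11.077,5.537) -> (8.093,5.223) [heading=186, draw]
Final: pos=(8.093,5.223), heading=186, 5 segment(s) drawn
Waypoints (6 total):
(0, 0)
(20, 0)
(25, 0)
(25, 7)
(11.077, 5.537)
(8.093, 5.223)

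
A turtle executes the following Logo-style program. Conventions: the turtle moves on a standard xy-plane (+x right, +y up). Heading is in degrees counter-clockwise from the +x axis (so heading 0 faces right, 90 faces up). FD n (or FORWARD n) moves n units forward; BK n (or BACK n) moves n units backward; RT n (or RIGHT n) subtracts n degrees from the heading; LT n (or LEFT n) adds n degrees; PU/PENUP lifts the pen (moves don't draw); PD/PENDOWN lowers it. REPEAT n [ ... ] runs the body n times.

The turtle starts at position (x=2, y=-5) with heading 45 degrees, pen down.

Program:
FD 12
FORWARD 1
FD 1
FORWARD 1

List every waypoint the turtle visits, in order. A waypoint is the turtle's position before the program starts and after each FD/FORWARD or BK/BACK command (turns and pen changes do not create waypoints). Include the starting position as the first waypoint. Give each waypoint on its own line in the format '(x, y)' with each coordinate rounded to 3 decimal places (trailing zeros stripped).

Answer: (2, -5)
(10.485, 3.485)
(11.192, 4.192)
(11.899, 4.899)
(12.607, 5.607)

Derivation:
Executing turtle program step by step:
Start: pos=(2,-5), heading=45, pen down
FD 12: (2,-5) -> (10.485,3.485) [heading=45, draw]
FD 1: (10.485,3.485) -> (11.192,4.192) [heading=45, draw]
FD 1: (11.192,4.192) -> (11.899,4.899) [heading=45, draw]
FD 1: (11.899,4.899) -> (12.607,5.607) [heading=45, draw]
Final: pos=(12.607,5.607), heading=45, 4 segment(s) drawn
Waypoints (5 total):
(2, -5)
(10.485, 3.485)
(11.192, 4.192)
(11.899, 4.899)
(12.607, 5.607)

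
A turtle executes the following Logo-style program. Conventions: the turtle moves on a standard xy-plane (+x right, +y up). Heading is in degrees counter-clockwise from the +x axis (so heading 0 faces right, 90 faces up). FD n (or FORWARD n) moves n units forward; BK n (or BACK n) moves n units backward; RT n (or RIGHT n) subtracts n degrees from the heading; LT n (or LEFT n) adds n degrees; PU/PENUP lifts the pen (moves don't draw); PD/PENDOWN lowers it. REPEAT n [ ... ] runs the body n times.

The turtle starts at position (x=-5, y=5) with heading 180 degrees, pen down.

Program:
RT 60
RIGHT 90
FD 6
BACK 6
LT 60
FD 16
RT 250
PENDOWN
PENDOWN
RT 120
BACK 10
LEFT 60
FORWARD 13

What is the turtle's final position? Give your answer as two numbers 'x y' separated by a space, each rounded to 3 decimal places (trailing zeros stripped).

Answer: -16.695 19.508

Derivation:
Executing turtle program step by step:
Start: pos=(-5,5), heading=180, pen down
RT 60: heading 180 -> 120
RT 90: heading 120 -> 30
FD 6: (-5,5) -> (0.196,8) [heading=30, draw]
BK 6: (0.196,8) -> (-5,5) [heading=30, draw]
LT 60: heading 30 -> 90
FD 16: (-5,5) -> (-5,21) [heading=90, draw]
RT 250: heading 90 -> 200
PD: pen down
PD: pen down
RT 120: heading 200 -> 80
BK 10: (-5,21) -> (-6.736,11.152) [heading=80, draw]
LT 60: heading 80 -> 140
FD 13: (-6.736,11.152) -> (-16.695,19.508) [heading=140, draw]
Final: pos=(-16.695,19.508), heading=140, 5 segment(s) drawn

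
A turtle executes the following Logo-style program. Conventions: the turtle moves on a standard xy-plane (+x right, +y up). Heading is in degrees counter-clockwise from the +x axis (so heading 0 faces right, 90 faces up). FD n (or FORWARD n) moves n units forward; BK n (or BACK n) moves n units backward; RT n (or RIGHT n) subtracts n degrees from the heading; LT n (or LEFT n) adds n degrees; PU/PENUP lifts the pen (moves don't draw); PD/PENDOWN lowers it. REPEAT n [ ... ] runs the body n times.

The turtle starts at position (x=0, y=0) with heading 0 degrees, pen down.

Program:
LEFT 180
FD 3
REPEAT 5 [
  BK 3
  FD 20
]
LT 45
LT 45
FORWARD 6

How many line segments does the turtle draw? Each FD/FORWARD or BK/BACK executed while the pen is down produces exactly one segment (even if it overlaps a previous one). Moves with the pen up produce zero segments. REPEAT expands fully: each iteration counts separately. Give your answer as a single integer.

Executing turtle program step by step:
Start: pos=(0,0), heading=0, pen down
LT 180: heading 0 -> 180
FD 3: (0,0) -> (-3,0) [heading=180, draw]
REPEAT 5 [
  -- iteration 1/5 --
  BK 3: (-3,0) -> (0,0) [heading=180, draw]
  FD 20: (0,0) -> (-20,0) [heading=180, draw]
  -- iteration 2/5 --
  BK 3: (-20,0) -> (-17,0) [heading=180, draw]
  FD 20: (-17,0) -> (-37,0) [heading=180, draw]
  -- iteration 3/5 --
  BK 3: (-37,0) -> (-34,0) [heading=180, draw]
  FD 20: (-34,0) -> (-54,0) [heading=180, draw]
  -- iteration 4/5 --
  BK 3: (-54,0) -> (-51,0) [heading=180, draw]
  FD 20: (-51,0) -> (-71,0) [heading=180, draw]
  -- iteration 5/5 --
  BK 3: (-71,0) -> (-68,0) [heading=180, draw]
  FD 20: (-68,0) -> (-88,0) [heading=180, draw]
]
LT 45: heading 180 -> 225
LT 45: heading 225 -> 270
FD 6: (-88,0) -> (-88,-6) [heading=270, draw]
Final: pos=(-88,-6), heading=270, 12 segment(s) drawn
Segments drawn: 12

Answer: 12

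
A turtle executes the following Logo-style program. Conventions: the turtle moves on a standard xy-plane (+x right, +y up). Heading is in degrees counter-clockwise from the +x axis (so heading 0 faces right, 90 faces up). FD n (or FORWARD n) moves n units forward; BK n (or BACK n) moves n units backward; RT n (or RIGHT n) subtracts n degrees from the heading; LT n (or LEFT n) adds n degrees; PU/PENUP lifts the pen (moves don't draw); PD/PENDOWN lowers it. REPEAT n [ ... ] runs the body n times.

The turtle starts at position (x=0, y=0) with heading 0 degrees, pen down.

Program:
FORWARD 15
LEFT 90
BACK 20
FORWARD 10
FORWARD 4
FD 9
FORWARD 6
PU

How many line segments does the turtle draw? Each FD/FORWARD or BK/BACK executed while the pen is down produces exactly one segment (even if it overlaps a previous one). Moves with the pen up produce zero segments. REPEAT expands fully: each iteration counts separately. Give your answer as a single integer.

Executing turtle program step by step:
Start: pos=(0,0), heading=0, pen down
FD 15: (0,0) -> (15,0) [heading=0, draw]
LT 90: heading 0 -> 90
BK 20: (15,0) -> (15,-20) [heading=90, draw]
FD 10: (15,-20) -> (15,-10) [heading=90, draw]
FD 4: (15,-10) -> (15,-6) [heading=90, draw]
FD 9: (15,-6) -> (15,3) [heading=90, draw]
FD 6: (15,3) -> (15,9) [heading=90, draw]
PU: pen up
Final: pos=(15,9), heading=90, 6 segment(s) drawn
Segments drawn: 6

Answer: 6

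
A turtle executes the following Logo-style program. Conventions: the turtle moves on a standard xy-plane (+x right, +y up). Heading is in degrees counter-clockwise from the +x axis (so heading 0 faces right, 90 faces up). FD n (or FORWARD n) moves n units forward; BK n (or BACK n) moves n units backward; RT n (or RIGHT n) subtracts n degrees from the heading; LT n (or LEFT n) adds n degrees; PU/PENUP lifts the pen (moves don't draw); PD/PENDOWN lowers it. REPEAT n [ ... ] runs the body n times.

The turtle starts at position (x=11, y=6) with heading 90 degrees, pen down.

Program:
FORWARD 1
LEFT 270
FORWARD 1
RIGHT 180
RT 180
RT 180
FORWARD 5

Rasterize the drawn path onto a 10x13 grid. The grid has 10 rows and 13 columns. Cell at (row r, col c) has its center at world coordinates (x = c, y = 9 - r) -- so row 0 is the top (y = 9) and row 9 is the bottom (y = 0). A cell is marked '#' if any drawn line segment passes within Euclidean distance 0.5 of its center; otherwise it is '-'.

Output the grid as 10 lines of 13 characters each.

Answer: -------------
-------------
-------######
-----------#-
-------------
-------------
-------------
-------------
-------------
-------------

Derivation:
Segment 0: (11,6) -> (11,7)
Segment 1: (11,7) -> (12,7)
Segment 2: (12,7) -> (7,7)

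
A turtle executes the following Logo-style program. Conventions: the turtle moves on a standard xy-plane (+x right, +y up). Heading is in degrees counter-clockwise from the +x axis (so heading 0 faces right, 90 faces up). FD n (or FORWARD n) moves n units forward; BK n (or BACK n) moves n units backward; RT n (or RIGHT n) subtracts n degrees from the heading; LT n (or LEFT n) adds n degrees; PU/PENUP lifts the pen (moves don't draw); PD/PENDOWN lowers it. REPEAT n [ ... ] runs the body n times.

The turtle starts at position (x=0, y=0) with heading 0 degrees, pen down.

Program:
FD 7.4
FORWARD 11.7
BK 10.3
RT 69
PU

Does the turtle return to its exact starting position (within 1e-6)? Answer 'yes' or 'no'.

Executing turtle program step by step:
Start: pos=(0,0), heading=0, pen down
FD 7.4: (0,0) -> (7.4,0) [heading=0, draw]
FD 11.7: (7.4,0) -> (19.1,0) [heading=0, draw]
BK 10.3: (19.1,0) -> (8.8,0) [heading=0, draw]
RT 69: heading 0 -> 291
PU: pen up
Final: pos=(8.8,0), heading=291, 3 segment(s) drawn

Start position: (0, 0)
Final position: (8.8, 0)
Distance = 8.8; >= 1e-6 -> NOT closed

Answer: no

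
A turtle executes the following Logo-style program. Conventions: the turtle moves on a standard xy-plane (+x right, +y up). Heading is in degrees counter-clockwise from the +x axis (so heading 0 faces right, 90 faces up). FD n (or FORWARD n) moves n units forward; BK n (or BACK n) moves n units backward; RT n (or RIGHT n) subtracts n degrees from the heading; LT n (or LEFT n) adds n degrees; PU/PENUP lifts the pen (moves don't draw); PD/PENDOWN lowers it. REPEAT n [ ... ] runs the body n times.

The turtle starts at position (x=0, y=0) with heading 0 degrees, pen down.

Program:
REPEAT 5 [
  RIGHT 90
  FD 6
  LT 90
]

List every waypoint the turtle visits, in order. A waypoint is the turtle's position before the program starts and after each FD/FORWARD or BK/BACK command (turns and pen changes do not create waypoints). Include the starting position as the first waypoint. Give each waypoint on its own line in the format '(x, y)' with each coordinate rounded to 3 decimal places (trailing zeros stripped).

Executing turtle program step by step:
Start: pos=(0,0), heading=0, pen down
REPEAT 5 [
  -- iteration 1/5 --
  RT 90: heading 0 -> 270
  FD 6: (0,0) -> (0,-6) [heading=270, draw]
  LT 90: heading 270 -> 0
  -- iteration 2/5 --
  RT 90: heading 0 -> 270
  FD 6: (0,-6) -> (0,-12) [heading=270, draw]
  LT 90: heading 270 -> 0
  -- iteration 3/5 --
  RT 90: heading 0 -> 270
  FD 6: (0,-12) -> (0,-18) [heading=270, draw]
  LT 90: heading 270 -> 0
  -- iteration 4/5 --
  RT 90: heading 0 -> 270
  FD 6: (0,-18) -> (0,-24) [heading=270, draw]
  LT 90: heading 270 -> 0
  -- iteration 5/5 --
  RT 90: heading 0 -> 270
  FD 6: (0,-24) -> (0,-30) [heading=270, draw]
  LT 90: heading 270 -> 0
]
Final: pos=(0,-30), heading=0, 5 segment(s) drawn
Waypoints (6 total):
(0, 0)
(0, -6)
(0, -12)
(0, -18)
(0, -24)
(0, -30)

Answer: (0, 0)
(0, -6)
(0, -12)
(0, -18)
(0, -24)
(0, -30)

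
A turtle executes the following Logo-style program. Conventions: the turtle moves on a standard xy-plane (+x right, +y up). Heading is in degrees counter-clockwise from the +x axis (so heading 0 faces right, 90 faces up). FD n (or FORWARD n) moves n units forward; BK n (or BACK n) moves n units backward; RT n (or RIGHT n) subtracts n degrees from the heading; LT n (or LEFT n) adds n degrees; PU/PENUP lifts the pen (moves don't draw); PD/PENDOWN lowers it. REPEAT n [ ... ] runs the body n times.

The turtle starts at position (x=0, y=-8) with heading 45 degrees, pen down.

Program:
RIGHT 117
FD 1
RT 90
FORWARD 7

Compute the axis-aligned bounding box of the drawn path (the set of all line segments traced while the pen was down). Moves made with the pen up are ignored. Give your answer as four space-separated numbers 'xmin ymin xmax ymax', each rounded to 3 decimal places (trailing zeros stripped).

Executing turtle program step by step:
Start: pos=(0,-8), heading=45, pen down
RT 117: heading 45 -> 288
FD 1: (0,-8) -> (0.309,-8.951) [heading=288, draw]
RT 90: heading 288 -> 198
FD 7: (0.309,-8.951) -> (-6.348,-11.114) [heading=198, draw]
Final: pos=(-6.348,-11.114), heading=198, 2 segment(s) drawn

Segment endpoints: x in {-6.348, 0, 0.309}, y in {-11.114, -8.951, -8}
xmin=-6.348, ymin=-11.114, xmax=0.309, ymax=-8

Answer: -6.348 -11.114 0.309 -8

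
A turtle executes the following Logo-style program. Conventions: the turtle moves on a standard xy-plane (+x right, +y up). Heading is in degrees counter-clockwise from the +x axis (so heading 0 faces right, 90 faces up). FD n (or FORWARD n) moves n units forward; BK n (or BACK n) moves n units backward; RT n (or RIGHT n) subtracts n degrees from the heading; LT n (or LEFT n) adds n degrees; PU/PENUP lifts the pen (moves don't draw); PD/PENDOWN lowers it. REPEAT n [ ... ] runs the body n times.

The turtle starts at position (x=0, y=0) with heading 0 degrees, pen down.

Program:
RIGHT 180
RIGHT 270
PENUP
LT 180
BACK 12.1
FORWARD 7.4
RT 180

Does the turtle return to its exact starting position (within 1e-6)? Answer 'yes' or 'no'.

Executing turtle program step by step:
Start: pos=(0,0), heading=0, pen down
RT 180: heading 0 -> 180
RT 270: heading 180 -> 270
PU: pen up
LT 180: heading 270 -> 90
BK 12.1: (0,0) -> (0,-12.1) [heading=90, move]
FD 7.4: (0,-12.1) -> (0,-4.7) [heading=90, move]
RT 180: heading 90 -> 270
Final: pos=(0,-4.7), heading=270, 0 segment(s) drawn

Start position: (0, 0)
Final position: (0, -4.7)
Distance = 4.7; >= 1e-6 -> NOT closed

Answer: no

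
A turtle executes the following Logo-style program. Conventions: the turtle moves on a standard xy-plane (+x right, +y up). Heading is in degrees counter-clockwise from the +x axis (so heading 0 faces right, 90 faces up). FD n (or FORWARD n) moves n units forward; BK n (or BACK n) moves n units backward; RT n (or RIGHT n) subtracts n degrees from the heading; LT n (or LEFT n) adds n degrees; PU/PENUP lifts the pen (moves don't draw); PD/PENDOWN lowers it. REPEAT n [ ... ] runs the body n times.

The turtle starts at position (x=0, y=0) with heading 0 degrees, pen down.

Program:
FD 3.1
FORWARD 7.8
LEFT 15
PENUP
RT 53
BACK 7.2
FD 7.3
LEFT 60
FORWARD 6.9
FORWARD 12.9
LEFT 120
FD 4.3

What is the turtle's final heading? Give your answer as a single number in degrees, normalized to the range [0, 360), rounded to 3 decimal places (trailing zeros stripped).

Executing turtle program step by step:
Start: pos=(0,0), heading=0, pen down
FD 3.1: (0,0) -> (3.1,0) [heading=0, draw]
FD 7.8: (3.1,0) -> (10.9,0) [heading=0, draw]
LT 15: heading 0 -> 15
PU: pen up
RT 53: heading 15 -> 322
BK 7.2: (10.9,0) -> (5.226,4.433) [heading=322, move]
FD 7.3: (5.226,4.433) -> (10.979,-0.062) [heading=322, move]
LT 60: heading 322 -> 22
FD 6.9: (10.979,-0.062) -> (17.376,2.523) [heading=22, move]
FD 12.9: (17.376,2.523) -> (29.337,7.356) [heading=22, move]
LT 120: heading 22 -> 142
FD 4.3: (29.337,7.356) -> (25.949,10.003) [heading=142, move]
Final: pos=(25.949,10.003), heading=142, 2 segment(s) drawn

Answer: 142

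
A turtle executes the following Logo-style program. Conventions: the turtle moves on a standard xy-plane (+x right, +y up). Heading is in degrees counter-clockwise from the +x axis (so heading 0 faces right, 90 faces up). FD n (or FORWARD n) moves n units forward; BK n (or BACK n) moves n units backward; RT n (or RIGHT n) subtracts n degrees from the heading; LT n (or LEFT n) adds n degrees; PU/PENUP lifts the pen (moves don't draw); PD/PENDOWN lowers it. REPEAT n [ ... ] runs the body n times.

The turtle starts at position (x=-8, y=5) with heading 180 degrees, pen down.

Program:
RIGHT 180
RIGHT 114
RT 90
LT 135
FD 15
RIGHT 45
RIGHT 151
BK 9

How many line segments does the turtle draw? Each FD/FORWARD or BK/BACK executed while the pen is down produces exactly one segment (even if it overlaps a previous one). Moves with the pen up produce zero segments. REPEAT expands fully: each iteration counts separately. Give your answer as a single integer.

Executing turtle program step by step:
Start: pos=(-8,5), heading=180, pen down
RT 180: heading 180 -> 0
RT 114: heading 0 -> 246
RT 90: heading 246 -> 156
LT 135: heading 156 -> 291
FD 15: (-8,5) -> (-2.624,-9.004) [heading=291, draw]
RT 45: heading 291 -> 246
RT 151: heading 246 -> 95
BK 9: (-2.624,-9.004) -> (-1.84,-17.969) [heading=95, draw]
Final: pos=(-1.84,-17.969), heading=95, 2 segment(s) drawn
Segments drawn: 2

Answer: 2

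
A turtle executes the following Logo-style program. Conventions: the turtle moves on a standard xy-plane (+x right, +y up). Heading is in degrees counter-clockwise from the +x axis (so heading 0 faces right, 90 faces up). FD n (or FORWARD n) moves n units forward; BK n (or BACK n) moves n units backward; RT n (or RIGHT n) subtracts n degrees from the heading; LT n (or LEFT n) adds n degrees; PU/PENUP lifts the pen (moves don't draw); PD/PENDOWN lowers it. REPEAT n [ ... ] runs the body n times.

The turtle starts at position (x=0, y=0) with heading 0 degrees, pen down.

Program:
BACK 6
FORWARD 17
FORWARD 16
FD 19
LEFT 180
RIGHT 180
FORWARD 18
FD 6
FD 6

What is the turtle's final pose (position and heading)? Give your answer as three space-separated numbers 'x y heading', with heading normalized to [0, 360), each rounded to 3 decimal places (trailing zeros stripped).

Executing turtle program step by step:
Start: pos=(0,0), heading=0, pen down
BK 6: (0,0) -> (-6,0) [heading=0, draw]
FD 17: (-6,0) -> (11,0) [heading=0, draw]
FD 16: (11,0) -> (27,0) [heading=0, draw]
FD 19: (27,0) -> (46,0) [heading=0, draw]
LT 180: heading 0 -> 180
RT 180: heading 180 -> 0
FD 18: (46,0) -> (64,0) [heading=0, draw]
FD 6: (64,0) -> (70,0) [heading=0, draw]
FD 6: (70,0) -> (76,0) [heading=0, draw]
Final: pos=(76,0), heading=0, 7 segment(s) drawn

Answer: 76 0 0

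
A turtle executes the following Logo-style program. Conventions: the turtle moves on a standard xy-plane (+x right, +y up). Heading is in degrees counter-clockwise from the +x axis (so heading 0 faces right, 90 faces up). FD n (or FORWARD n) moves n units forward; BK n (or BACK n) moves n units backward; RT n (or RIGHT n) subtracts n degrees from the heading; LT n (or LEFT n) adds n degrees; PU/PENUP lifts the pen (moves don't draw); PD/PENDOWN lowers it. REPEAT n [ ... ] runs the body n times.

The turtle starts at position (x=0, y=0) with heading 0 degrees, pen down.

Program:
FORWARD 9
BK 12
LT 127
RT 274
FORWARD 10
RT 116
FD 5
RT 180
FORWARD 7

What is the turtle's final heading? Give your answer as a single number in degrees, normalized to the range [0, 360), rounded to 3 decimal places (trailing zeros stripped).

Executing turtle program step by step:
Start: pos=(0,0), heading=0, pen down
FD 9: (0,0) -> (9,0) [heading=0, draw]
BK 12: (9,0) -> (-3,0) [heading=0, draw]
LT 127: heading 0 -> 127
RT 274: heading 127 -> 213
FD 10: (-3,0) -> (-11.387,-5.446) [heading=213, draw]
RT 116: heading 213 -> 97
FD 5: (-11.387,-5.446) -> (-11.996,-0.484) [heading=97, draw]
RT 180: heading 97 -> 277
FD 7: (-11.996,-0.484) -> (-11.143,-7.431) [heading=277, draw]
Final: pos=(-11.143,-7.431), heading=277, 5 segment(s) drawn

Answer: 277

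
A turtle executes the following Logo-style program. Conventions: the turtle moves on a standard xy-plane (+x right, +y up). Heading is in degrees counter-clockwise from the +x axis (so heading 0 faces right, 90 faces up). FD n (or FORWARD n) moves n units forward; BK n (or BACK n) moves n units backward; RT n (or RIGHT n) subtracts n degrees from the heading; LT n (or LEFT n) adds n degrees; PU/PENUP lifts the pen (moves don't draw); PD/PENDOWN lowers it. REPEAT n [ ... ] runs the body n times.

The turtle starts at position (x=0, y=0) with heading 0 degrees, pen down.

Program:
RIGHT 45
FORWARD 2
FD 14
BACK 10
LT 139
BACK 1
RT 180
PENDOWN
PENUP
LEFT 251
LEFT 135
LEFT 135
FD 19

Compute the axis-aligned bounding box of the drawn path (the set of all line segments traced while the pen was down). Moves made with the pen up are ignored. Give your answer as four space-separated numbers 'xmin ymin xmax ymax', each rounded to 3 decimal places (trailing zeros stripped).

Answer: 0 -11.314 11.314 0

Derivation:
Executing turtle program step by step:
Start: pos=(0,0), heading=0, pen down
RT 45: heading 0 -> 315
FD 2: (0,0) -> (1.414,-1.414) [heading=315, draw]
FD 14: (1.414,-1.414) -> (11.314,-11.314) [heading=315, draw]
BK 10: (11.314,-11.314) -> (4.243,-4.243) [heading=315, draw]
LT 139: heading 315 -> 94
BK 1: (4.243,-4.243) -> (4.312,-5.24) [heading=94, draw]
RT 180: heading 94 -> 274
PD: pen down
PU: pen up
LT 251: heading 274 -> 165
LT 135: heading 165 -> 300
LT 135: heading 300 -> 75
FD 19: (4.312,-5.24) -> (9.23,13.112) [heading=75, move]
Final: pos=(9.23,13.112), heading=75, 4 segment(s) drawn

Segment endpoints: x in {0, 1.414, 4.243, 4.312, 11.314}, y in {-11.314, -5.24, -4.243, -1.414, 0}
xmin=0, ymin=-11.314, xmax=11.314, ymax=0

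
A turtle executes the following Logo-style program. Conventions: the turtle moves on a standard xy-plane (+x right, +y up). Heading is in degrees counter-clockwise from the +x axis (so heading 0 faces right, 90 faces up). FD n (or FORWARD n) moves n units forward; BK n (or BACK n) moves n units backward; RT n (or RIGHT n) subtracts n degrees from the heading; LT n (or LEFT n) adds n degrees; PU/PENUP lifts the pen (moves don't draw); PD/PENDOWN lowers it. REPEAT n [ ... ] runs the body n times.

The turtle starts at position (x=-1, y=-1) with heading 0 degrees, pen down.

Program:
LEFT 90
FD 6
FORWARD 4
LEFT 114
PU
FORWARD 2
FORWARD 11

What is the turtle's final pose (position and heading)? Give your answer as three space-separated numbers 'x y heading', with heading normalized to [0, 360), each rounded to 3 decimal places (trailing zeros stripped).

Executing turtle program step by step:
Start: pos=(-1,-1), heading=0, pen down
LT 90: heading 0 -> 90
FD 6: (-1,-1) -> (-1,5) [heading=90, draw]
FD 4: (-1,5) -> (-1,9) [heading=90, draw]
LT 114: heading 90 -> 204
PU: pen up
FD 2: (-1,9) -> (-2.827,8.187) [heading=204, move]
FD 11: (-2.827,8.187) -> (-12.876,3.712) [heading=204, move]
Final: pos=(-12.876,3.712), heading=204, 2 segment(s) drawn

Answer: -12.876 3.712 204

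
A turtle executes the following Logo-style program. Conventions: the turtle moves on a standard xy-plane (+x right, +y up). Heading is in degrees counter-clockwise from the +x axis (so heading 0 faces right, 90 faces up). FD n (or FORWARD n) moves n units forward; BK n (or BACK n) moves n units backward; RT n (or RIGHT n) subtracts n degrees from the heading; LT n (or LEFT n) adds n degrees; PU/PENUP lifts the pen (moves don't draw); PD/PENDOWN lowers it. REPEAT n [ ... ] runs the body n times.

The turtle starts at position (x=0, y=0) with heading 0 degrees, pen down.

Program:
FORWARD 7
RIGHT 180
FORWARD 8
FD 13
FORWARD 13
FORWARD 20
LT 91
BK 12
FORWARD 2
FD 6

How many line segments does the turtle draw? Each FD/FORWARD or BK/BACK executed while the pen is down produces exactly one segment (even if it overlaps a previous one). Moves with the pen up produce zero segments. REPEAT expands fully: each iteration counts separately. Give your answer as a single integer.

Executing turtle program step by step:
Start: pos=(0,0), heading=0, pen down
FD 7: (0,0) -> (7,0) [heading=0, draw]
RT 180: heading 0 -> 180
FD 8: (7,0) -> (-1,0) [heading=180, draw]
FD 13: (-1,0) -> (-14,0) [heading=180, draw]
FD 13: (-14,0) -> (-27,0) [heading=180, draw]
FD 20: (-27,0) -> (-47,0) [heading=180, draw]
LT 91: heading 180 -> 271
BK 12: (-47,0) -> (-47.209,11.998) [heading=271, draw]
FD 2: (-47.209,11.998) -> (-47.175,9.998) [heading=271, draw]
FD 6: (-47.175,9.998) -> (-47.07,3.999) [heading=271, draw]
Final: pos=(-47.07,3.999), heading=271, 8 segment(s) drawn
Segments drawn: 8

Answer: 8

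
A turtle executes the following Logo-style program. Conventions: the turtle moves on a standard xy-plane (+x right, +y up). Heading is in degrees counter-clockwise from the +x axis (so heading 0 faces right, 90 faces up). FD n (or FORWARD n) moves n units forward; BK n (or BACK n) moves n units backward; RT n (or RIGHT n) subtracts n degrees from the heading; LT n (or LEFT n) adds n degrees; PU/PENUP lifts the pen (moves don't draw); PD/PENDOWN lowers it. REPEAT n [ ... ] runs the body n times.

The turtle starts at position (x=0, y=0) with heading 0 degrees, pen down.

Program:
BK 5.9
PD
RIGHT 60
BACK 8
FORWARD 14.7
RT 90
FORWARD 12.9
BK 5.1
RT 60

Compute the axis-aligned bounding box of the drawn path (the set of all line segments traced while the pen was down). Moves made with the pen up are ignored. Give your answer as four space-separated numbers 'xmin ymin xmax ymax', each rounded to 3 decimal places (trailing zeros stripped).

Executing turtle program step by step:
Start: pos=(0,0), heading=0, pen down
BK 5.9: (0,0) -> (-5.9,0) [heading=0, draw]
PD: pen down
RT 60: heading 0 -> 300
BK 8: (-5.9,0) -> (-9.9,6.928) [heading=300, draw]
FD 14.7: (-9.9,6.928) -> (-2.55,-5.802) [heading=300, draw]
RT 90: heading 300 -> 210
FD 12.9: (-2.55,-5.802) -> (-13.722,-12.252) [heading=210, draw]
BK 5.1: (-13.722,-12.252) -> (-9.305,-9.702) [heading=210, draw]
RT 60: heading 210 -> 150
Final: pos=(-9.305,-9.702), heading=150, 5 segment(s) drawn

Segment endpoints: x in {-13.722, -9.9, -9.305, -5.9, -2.55, 0}, y in {-12.252, -9.702, -5.802, 0, 6.928}
xmin=-13.722, ymin=-12.252, xmax=0, ymax=6.928

Answer: -13.722 -12.252 0 6.928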